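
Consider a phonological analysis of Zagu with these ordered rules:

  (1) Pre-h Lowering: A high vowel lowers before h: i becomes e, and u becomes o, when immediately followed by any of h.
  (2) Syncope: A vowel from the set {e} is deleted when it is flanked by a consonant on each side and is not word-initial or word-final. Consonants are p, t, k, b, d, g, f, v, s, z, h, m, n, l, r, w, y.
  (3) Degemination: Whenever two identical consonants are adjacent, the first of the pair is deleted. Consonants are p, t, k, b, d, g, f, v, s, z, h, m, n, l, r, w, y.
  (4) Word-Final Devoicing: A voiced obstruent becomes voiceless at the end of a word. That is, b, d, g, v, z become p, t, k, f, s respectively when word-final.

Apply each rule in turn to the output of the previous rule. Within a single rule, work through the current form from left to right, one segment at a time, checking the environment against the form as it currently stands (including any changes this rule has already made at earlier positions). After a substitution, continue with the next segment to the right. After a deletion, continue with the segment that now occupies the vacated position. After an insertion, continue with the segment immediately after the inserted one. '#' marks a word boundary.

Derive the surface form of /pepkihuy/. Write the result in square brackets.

(1) Pre-h Lowering: [pepkihuy] → [pepkehuy]
(2) Syncope: [pepkehuy] → [ppkhuy]
(3) Degemination: [ppkhuy] → [pkhuy]
(4) Word-Final Devoicing: no change — [pkhuy]

[pkhuy]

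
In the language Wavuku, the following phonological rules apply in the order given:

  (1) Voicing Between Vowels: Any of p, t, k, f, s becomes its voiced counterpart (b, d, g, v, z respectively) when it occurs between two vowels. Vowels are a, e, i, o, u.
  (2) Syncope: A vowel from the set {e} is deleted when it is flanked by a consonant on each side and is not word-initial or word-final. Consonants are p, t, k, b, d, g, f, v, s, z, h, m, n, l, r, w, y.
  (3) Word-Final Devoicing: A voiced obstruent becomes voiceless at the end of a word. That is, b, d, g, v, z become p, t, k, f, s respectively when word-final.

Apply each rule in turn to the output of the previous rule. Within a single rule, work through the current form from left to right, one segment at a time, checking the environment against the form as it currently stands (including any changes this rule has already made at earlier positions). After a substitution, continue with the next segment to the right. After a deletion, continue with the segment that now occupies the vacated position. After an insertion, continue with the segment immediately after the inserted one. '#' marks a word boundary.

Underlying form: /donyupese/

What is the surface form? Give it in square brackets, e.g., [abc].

[donyubze]

(1) Voicing Between Vowels: [donyupese] → [donyubeze]
(2) Syncope: [donyubeze] → [donyubze]
(3) Word-Final Devoicing: no change — [donyubze]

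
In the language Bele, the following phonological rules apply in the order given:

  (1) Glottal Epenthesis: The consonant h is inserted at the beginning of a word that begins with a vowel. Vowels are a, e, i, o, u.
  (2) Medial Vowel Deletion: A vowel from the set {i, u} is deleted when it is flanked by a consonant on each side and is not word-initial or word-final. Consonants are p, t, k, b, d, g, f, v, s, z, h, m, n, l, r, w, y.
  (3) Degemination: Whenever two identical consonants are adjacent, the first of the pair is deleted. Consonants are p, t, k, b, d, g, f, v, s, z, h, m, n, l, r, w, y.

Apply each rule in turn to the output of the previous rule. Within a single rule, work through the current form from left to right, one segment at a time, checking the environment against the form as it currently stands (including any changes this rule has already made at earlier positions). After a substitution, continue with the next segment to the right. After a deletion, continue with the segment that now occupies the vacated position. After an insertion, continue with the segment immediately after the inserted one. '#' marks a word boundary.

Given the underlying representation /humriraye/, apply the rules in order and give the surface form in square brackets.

[hmraye]

(1) Glottal Epenthesis: no change — [humriraye]
(2) Medial Vowel Deletion: [humriraye] → [hmrraye]
(3) Degemination: [hmrraye] → [hmraye]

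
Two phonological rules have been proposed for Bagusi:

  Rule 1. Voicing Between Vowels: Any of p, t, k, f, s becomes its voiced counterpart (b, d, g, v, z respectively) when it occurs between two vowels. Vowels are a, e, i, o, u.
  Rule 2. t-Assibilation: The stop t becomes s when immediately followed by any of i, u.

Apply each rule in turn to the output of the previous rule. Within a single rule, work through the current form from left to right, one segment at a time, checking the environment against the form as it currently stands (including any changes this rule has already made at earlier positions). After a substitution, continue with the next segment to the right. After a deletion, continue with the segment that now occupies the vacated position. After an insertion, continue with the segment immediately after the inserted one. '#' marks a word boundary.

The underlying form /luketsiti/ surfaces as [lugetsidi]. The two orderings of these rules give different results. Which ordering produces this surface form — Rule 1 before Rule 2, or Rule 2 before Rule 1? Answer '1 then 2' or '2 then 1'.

Order 1 then 2:
  1 Voicing Between Vowels: [luketsiti] → [lugetsidi]
  2 t-Assibilation: no change — [lugetsidi]
  result: [lugetsidi]
Order 2 then 1:
  2 t-Assibilation: [luketsiti] → [luketsisi]
  1 Voicing Between Vowels: [luketsisi] → [lugetsizi]
  result: [lugetsizi]

1 then 2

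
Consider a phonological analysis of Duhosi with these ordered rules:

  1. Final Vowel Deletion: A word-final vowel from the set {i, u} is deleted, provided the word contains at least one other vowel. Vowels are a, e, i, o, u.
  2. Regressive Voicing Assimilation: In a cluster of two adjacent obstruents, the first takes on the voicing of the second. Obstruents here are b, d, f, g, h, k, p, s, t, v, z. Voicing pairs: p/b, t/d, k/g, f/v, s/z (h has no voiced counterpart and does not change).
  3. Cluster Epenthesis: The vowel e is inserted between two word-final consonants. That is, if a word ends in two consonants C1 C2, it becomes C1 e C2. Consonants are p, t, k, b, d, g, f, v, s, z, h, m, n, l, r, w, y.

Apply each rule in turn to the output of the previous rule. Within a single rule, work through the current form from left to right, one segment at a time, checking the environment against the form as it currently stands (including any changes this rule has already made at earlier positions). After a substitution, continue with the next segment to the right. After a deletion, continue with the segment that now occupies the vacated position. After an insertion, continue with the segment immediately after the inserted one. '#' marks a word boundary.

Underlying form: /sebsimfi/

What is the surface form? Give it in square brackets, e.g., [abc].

1 Final Vowel Deletion: [sebsimfi] → [sebsimf]
2 Regressive Voicing Assimilation: [sebsimf] → [sepsimf]
3 Cluster Epenthesis: [sepsimf] → [sepsimef]

[sepsimef]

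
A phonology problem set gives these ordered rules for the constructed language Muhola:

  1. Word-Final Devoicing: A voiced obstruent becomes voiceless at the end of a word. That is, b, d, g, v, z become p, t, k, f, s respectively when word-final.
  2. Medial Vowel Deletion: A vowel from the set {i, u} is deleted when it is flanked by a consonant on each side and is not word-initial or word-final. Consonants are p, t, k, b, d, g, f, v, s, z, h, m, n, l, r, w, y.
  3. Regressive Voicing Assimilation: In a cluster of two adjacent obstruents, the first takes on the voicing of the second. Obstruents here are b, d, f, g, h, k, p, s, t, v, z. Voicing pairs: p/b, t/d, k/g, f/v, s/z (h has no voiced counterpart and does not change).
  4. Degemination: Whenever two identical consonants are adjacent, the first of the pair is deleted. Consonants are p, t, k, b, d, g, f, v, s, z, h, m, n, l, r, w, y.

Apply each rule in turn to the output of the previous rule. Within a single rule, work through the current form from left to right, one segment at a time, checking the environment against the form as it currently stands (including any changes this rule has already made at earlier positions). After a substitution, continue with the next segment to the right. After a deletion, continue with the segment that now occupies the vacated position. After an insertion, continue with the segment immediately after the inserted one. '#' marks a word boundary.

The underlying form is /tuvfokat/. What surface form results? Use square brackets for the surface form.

1 Word-Final Devoicing: no change — [tuvfokat]
2 Medial Vowel Deletion: [tuvfokat] → [tvfokat]
3 Regressive Voicing Assimilation: [tvfokat] → [dffokat]
4 Degemination: [dffokat] → [dfokat]

[dfokat]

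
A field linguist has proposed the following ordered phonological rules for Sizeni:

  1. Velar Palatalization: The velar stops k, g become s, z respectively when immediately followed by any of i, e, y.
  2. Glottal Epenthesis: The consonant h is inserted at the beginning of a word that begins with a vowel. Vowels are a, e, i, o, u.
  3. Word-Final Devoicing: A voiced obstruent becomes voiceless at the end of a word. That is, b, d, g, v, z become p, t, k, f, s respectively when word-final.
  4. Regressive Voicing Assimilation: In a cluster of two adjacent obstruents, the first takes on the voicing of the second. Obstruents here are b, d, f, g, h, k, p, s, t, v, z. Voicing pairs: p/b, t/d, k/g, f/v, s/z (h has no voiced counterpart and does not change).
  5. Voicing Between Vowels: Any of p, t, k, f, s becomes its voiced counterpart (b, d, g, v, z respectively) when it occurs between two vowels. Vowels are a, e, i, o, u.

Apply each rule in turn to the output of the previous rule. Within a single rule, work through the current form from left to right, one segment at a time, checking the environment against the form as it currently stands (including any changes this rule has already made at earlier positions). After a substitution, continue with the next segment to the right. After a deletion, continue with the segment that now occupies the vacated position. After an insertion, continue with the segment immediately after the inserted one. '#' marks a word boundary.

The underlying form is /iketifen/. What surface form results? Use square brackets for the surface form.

1 Velar Palatalization: [iketifen] → [isetifen]
2 Glottal Epenthesis: [isetifen] → [hisetifen]
3 Word-Final Devoicing: no change — [hisetifen]
4 Regressive Voicing Assimilation: no change — [hisetifen]
5 Voicing Between Vowels: [hisetifen] → [hizediven]

[hizediven]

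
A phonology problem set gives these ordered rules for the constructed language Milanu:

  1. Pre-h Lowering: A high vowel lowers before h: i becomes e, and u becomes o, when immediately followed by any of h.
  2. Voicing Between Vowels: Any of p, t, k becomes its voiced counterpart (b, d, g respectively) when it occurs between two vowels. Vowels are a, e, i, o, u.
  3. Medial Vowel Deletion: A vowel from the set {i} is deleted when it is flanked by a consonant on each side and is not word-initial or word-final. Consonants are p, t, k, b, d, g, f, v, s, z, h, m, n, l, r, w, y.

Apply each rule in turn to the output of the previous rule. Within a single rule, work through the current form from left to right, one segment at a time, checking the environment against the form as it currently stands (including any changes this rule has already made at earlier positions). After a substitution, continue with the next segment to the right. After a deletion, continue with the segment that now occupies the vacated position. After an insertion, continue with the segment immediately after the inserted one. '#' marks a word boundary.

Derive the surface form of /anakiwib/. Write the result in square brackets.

[anagwb]

1 Pre-h Lowering: no change — [anakiwib]
2 Voicing Between Vowels: [anakiwib] → [anagiwib]
3 Medial Vowel Deletion: [anagiwib] → [anagwb]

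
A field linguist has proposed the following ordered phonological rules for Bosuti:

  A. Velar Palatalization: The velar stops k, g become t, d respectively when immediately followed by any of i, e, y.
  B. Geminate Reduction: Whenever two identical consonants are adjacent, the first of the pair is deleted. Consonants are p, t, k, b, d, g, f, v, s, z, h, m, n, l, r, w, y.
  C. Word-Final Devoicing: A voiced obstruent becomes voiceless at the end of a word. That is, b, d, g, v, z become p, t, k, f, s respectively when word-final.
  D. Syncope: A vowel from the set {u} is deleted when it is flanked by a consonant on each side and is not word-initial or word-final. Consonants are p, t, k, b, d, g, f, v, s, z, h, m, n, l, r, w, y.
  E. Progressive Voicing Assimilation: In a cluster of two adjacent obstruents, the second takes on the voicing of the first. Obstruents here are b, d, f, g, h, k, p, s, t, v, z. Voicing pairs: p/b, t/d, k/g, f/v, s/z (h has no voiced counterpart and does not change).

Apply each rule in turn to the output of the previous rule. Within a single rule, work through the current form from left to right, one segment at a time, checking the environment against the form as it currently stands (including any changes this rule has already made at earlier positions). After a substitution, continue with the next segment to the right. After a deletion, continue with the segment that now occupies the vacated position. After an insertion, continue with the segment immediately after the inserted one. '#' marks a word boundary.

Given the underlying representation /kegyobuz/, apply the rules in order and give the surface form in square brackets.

[tedyobz]

A Velar Palatalization: [kegyobuz] → [tedyobuz]
B Geminate Reduction: no change — [tedyobuz]
C Word-Final Devoicing: [tedyobuz] → [tedyobus]
D Syncope: [tedyobus] → [tedyobs]
E Progressive Voicing Assimilation: [tedyobs] → [tedyobz]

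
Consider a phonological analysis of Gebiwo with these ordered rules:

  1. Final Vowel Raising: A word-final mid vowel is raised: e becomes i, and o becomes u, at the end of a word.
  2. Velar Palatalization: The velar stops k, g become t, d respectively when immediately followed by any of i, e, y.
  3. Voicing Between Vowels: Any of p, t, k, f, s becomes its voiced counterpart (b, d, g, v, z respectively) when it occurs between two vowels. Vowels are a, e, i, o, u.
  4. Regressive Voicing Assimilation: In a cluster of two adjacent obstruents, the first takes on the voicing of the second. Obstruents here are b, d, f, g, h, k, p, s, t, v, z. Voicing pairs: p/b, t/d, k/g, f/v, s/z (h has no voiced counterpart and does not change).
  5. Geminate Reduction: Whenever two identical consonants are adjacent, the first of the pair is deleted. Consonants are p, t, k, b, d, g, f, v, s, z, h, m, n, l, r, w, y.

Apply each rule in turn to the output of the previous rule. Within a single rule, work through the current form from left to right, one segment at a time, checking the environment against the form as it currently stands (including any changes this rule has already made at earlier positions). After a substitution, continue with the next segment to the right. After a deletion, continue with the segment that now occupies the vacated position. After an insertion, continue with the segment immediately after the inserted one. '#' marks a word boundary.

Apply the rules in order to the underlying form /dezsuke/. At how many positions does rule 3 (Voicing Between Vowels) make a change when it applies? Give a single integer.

1 Final Vowel Raising: [dezsuke] → [dezsuki]
2 Velar Palatalization: [dezsuki] → [dezsuti]
3 Voicing Between Vowels: [dezsuti] → [dezsudi]
4 Regressive Voicing Assimilation: [dezsudi] → [dessudi]
5 Geminate Reduction: [dessudi] → [desudi]
Rule 3 changed 1 position(s).

1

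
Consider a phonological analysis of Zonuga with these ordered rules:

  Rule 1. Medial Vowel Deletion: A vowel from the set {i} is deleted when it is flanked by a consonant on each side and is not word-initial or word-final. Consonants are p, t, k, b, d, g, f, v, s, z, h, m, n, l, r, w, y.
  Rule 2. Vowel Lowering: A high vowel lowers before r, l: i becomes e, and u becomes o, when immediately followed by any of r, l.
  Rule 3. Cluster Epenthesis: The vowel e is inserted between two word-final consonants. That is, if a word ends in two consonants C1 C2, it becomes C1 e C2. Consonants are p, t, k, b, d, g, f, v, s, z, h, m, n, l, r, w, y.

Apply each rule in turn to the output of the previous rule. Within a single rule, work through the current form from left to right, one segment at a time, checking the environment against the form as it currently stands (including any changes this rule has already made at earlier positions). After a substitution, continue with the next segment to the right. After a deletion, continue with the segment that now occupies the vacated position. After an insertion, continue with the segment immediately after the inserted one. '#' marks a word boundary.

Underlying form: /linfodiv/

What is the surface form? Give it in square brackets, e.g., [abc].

Rule 1 Medial Vowel Deletion: [linfodiv] → [lnfodv]
Rule 2 Vowel Lowering: no change — [lnfodv]
Rule 3 Cluster Epenthesis: [lnfodv] → [lnfodev]

[lnfodev]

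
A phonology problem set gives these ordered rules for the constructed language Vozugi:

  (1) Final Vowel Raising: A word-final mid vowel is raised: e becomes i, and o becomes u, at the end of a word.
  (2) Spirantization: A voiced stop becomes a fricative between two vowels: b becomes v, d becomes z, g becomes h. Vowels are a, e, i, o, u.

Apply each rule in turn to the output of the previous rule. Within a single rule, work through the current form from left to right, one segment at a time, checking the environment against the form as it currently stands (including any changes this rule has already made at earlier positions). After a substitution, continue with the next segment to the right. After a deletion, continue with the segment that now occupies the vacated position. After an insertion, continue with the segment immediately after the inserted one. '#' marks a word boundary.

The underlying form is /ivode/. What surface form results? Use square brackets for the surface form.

(1) Final Vowel Raising: [ivode] → [ivodi]
(2) Spirantization: [ivodi] → [ivozi]

[ivozi]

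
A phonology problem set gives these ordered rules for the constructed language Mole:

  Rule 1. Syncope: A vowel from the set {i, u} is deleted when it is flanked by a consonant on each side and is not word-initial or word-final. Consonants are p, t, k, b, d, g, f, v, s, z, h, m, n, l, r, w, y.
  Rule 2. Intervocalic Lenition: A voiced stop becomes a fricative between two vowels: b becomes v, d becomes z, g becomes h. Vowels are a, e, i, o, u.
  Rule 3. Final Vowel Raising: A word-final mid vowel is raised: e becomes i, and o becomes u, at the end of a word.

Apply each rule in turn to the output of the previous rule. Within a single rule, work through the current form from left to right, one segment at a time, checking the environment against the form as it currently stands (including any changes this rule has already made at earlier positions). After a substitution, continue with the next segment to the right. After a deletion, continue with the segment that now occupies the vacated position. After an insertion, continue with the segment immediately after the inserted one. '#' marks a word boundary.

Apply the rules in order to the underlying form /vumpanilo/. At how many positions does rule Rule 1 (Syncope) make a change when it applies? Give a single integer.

Rule 1 Syncope: [vumpanilo] → [vmpanlo]
Rule 2 Intervocalic Lenition: no change — [vmpanlo]
Rule 3 Final Vowel Raising: [vmpanlo] → [vmpanlu]
Rule Rule 1 changed 2 position(s).

2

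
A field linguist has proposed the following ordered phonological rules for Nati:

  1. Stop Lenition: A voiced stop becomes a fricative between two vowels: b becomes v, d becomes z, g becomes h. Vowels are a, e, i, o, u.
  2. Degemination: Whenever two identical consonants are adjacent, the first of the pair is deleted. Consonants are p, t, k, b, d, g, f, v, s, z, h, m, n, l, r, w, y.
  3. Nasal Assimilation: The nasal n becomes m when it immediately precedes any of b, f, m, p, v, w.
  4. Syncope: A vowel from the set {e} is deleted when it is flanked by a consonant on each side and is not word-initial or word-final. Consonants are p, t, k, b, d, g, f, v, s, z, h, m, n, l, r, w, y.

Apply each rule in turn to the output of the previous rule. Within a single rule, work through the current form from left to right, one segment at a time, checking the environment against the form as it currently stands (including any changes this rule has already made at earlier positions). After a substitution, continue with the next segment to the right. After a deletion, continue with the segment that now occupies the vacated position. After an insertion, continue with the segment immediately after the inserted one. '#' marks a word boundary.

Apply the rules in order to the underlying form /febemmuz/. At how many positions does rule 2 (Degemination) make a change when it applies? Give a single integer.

1 Stop Lenition: [febemmuz] → [fevemmuz]
2 Degemination: [fevemmuz] → [fevemuz]
3 Nasal Assimilation: no change — [fevemuz]
4 Syncope: [fevemuz] → [fvmuz]
Rule 2 changed 1 position(s).

1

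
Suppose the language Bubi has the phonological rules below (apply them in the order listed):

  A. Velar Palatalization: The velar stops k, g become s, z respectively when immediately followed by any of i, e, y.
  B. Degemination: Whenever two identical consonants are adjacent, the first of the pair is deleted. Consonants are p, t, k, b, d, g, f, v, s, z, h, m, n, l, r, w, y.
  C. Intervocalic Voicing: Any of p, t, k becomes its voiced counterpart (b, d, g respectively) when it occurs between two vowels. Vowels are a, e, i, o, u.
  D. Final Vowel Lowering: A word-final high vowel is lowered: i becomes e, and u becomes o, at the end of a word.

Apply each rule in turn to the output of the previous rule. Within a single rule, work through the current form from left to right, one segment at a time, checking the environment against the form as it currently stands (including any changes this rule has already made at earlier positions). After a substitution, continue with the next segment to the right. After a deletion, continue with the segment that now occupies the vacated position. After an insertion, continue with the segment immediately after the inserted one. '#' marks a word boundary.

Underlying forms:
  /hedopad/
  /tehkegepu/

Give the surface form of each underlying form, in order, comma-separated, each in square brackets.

/hedopad/:
  A Velar Palatalization: no change — [hedopad]
  B Degemination: no change — [hedopad]
  C Intervocalic Voicing: [hedopad] → [hedobad]
  D Final Vowel Lowering: no change — [hedobad]
/tehkegepu/:
  A Velar Palatalization: [tehkegepu] → [tehsezepu]
  B Degemination: no change — [tehsezepu]
  C Intervocalic Voicing: [tehsezepu] → [tehsezebu]
  D Final Vowel Lowering: [tehsezebu] → [tehsezebo]

[hedobad], [tehsezebo]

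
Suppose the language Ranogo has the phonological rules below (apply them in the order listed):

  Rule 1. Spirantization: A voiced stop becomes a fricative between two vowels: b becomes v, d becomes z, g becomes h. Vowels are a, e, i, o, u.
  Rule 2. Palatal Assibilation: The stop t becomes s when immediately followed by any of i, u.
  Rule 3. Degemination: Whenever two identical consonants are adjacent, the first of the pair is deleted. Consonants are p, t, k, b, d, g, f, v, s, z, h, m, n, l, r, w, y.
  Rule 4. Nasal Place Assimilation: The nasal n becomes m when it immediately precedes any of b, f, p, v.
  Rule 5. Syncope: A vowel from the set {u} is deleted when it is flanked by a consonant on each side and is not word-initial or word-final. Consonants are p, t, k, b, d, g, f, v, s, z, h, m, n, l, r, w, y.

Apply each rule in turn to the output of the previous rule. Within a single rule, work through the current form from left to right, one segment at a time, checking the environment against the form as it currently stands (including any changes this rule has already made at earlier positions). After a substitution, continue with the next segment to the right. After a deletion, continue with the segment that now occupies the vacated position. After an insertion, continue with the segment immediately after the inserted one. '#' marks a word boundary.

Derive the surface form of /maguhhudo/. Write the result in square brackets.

Rule 1 Spirantization: [maguhhudo] → [mahuhhuzo]
Rule 2 Palatal Assibilation: no change — [mahuhhuzo]
Rule 3 Degemination: [mahuhhuzo] → [mahuhuzo]
Rule 4 Nasal Place Assimilation: no change — [mahuhuzo]
Rule 5 Syncope: [mahuhuzo] → [mahhzo]

[mahhzo]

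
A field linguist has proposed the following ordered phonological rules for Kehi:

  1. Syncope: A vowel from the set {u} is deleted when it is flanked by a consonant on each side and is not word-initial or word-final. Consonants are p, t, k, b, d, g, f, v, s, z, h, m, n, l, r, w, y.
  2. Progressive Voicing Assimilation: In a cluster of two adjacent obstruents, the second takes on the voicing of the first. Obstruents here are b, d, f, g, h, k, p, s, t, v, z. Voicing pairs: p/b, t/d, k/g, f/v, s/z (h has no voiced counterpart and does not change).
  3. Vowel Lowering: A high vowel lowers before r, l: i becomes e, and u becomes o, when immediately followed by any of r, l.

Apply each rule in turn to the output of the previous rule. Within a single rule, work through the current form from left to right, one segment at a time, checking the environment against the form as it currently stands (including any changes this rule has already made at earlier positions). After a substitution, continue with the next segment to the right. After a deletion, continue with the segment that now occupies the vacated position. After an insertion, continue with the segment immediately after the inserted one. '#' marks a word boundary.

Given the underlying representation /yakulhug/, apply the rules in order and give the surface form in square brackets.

[yaklhk]

1 Syncope: [yakulhug] → [yaklhg]
2 Progressive Voicing Assimilation: [yaklhg] → [yaklhk]
3 Vowel Lowering: no change — [yaklhk]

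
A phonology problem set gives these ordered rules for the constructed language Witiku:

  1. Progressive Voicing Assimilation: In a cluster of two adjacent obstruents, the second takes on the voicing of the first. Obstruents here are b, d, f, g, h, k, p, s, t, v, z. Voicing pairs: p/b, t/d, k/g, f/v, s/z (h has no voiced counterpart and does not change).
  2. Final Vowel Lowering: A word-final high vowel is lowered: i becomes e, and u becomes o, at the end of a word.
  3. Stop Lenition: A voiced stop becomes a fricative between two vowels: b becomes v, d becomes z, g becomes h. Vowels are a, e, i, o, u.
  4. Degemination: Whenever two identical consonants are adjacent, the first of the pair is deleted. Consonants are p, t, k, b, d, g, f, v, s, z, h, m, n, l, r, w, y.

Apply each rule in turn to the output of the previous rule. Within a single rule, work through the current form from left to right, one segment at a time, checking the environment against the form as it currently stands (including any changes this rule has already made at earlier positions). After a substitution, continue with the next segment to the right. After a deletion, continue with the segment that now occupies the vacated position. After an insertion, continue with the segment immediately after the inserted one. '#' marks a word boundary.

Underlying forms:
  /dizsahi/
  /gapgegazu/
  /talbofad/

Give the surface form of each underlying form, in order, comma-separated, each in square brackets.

[dizahe], [gapkehazo], [talbofad]

/dizsahi/:
  1 Progressive Voicing Assimilation: [dizsahi] → [dizzahi]
  2 Final Vowel Lowering: [dizzahi] → [dizzahe]
  3 Stop Lenition: no change — [dizzahe]
  4 Degemination: [dizzahe] → [dizahe]
/gapgegazu/:
  1 Progressive Voicing Assimilation: [gapgegazu] → [gapkegazu]
  2 Final Vowel Lowering: [gapkegazu] → [gapkegazo]
  3 Stop Lenition: [gapkegazo] → [gapkehazo]
  4 Degemination: no change — [gapkehazo]
/talbofad/:
  1 Progressive Voicing Assimilation: no change — [talbofad]
  2 Final Vowel Lowering: no change — [talbofad]
  3 Stop Lenition: no change — [talbofad]
  4 Degemination: no change — [talbofad]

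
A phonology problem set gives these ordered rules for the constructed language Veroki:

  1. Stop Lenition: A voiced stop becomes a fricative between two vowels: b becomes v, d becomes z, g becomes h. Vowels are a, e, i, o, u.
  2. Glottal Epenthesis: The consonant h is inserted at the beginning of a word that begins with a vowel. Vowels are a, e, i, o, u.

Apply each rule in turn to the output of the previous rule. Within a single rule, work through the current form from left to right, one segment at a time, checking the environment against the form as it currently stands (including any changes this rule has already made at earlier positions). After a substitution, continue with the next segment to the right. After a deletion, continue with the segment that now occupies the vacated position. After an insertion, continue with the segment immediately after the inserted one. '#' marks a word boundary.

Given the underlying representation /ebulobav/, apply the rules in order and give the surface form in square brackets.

1 Stop Lenition: [ebulobav] → [evulovav]
2 Glottal Epenthesis: [evulovav] → [hevulovav]

[hevulovav]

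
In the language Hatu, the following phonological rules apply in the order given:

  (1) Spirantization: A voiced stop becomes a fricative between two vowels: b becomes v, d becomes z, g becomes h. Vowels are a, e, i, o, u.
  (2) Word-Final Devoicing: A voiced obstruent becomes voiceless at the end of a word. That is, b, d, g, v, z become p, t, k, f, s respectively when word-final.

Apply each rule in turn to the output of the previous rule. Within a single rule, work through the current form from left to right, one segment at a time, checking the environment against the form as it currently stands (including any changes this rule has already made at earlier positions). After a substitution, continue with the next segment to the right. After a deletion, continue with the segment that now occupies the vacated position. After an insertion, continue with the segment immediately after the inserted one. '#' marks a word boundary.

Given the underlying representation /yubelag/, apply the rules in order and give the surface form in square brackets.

[yuvelak]

(1) Spirantization: [yubelag] → [yuvelag]
(2) Word-Final Devoicing: [yuvelag] → [yuvelak]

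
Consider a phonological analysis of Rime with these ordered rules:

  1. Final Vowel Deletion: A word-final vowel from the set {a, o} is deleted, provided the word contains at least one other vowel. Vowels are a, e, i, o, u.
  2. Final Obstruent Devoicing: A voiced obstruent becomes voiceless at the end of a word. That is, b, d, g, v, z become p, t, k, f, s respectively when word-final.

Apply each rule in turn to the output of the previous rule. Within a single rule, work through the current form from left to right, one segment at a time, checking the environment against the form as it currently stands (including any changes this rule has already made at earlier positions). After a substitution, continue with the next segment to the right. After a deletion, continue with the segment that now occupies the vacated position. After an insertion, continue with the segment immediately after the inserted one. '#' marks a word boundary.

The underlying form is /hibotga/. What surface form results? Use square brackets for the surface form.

1 Final Vowel Deletion: [hibotga] → [hibotg]
2 Final Obstruent Devoicing: [hibotg] → [hibotk]

[hibotk]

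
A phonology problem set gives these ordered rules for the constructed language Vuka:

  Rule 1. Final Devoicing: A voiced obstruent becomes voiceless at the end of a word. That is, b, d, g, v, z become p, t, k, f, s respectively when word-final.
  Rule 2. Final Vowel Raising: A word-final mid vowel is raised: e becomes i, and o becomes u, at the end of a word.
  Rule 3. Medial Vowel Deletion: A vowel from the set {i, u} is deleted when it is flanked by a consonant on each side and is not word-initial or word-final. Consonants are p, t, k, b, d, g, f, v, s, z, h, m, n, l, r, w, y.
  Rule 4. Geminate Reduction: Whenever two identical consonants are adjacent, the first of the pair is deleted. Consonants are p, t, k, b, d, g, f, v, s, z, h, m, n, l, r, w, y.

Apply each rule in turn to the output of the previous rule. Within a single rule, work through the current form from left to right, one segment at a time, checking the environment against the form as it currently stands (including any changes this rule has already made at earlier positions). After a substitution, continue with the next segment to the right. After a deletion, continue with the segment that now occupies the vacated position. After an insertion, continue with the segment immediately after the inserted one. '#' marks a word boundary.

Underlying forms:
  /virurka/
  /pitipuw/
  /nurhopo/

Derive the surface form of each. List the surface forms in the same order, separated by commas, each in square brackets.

[vrka], [ptpw], [nrhopu]

/virurka/:
  Rule 1 Final Devoicing: no change — [virurka]
  Rule 2 Final Vowel Raising: no change — [virurka]
  Rule 3 Medial Vowel Deletion: [virurka] → [vrrka]
  Rule 4 Geminate Reduction: [vrrka] → [vrka]
/pitipuw/:
  Rule 1 Final Devoicing: no change — [pitipuw]
  Rule 2 Final Vowel Raising: no change — [pitipuw]
  Rule 3 Medial Vowel Deletion: [pitipuw] → [ptpw]
  Rule 4 Geminate Reduction: no change — [ptpw]
/nurhopo/:
  Rule 1 Final Devoicing: no change — [nurhopo]
  Rule 2 Final Vowel Raising: [nurhopo] → [nurhopu]
  Rule 3 Medial Vowel Deletion: [nurhopu] → [nrhopu]
  Rule 4 Geminate Reduction: no change — [nrhopu]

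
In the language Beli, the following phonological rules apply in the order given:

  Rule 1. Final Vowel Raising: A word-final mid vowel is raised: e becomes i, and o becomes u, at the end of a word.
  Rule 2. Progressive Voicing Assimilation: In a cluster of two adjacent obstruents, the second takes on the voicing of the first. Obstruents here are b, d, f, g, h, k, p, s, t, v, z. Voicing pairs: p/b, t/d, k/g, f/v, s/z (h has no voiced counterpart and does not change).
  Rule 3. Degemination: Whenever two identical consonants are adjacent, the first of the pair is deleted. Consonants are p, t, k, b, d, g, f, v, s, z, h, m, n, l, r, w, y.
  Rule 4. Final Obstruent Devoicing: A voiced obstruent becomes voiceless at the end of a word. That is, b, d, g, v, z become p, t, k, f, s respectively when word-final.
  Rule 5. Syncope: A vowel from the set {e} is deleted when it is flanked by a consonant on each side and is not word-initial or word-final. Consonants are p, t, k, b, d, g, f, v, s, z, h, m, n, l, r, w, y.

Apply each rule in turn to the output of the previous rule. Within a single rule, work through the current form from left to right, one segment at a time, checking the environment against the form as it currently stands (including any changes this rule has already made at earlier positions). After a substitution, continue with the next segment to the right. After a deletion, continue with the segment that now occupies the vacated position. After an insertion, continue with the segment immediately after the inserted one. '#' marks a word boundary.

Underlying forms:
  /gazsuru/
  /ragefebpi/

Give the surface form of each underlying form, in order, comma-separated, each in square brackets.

[gazuru], [ragfbi]

/gazsuru/:
  Rule 1 Final Vowel Raising: no change — [gazsuru]
  Rule 2 Progressive Voicing Assimilation: [gazsuru] → [gazzuru]
  Rule 3 Degemination: [gazzuru] → [gazuru]
  Rule 4 Final Obstruent Devoicing: no change — [gazuru]
  Rule 5 Syncope: no change — [gazuru]
/ragefebpi/:
  Rule 1 Final Vowel Raising: no change — [ragefebpi]
  Rule 2 Progressive Voicing Assimilation: [ragefebpi] → [ragefebbi]
  Rule 3 Degemination: [ragefebbi] → [ragefebi]
  Rule 4 Final Obstruent Devoicing: no change — [ragefebi]
  Rule 5 Syncope: [ragefebi] → [ragfbi]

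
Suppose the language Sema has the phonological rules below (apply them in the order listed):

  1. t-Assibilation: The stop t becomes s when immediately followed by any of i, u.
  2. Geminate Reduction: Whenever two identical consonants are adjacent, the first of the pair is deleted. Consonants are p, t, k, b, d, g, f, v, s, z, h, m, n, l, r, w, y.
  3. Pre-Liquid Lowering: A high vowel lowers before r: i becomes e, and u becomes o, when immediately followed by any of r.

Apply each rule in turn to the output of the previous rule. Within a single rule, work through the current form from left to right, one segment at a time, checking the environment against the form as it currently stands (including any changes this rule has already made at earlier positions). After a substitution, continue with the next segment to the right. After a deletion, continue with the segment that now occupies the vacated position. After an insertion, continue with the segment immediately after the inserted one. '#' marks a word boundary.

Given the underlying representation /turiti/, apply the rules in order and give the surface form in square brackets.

[sorisi]

1 t-Assibilation: [turiti] → [surisi]
2 Geminate Reduction: no change — [surisi]
3 Pre-Liquid Lowering: [surisi] → [sorisi]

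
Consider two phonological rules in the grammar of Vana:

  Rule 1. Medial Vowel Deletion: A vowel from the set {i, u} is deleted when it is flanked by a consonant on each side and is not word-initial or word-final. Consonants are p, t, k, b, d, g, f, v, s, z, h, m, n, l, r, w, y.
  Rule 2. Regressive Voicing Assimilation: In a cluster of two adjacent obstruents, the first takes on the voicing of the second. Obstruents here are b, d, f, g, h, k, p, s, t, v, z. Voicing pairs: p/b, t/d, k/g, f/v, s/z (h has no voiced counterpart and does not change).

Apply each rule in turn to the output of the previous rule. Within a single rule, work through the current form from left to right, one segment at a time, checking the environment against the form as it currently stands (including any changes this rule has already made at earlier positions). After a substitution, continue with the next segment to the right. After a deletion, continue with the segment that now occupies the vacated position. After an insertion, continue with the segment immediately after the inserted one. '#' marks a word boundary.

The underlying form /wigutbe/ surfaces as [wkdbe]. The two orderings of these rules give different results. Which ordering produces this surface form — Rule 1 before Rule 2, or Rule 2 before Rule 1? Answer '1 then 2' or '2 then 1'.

1 then 2

Order 1 then 2:
  1 Medial Vowel Deletion: [wigutbe] → [wgtbe]
  2 Regressive Voicing Assimilation: [wgtbe] → [wkdbe]
  result: [wkdbe]
Order 2 then 1:
  2 Regressive Voicing Assimilation: [wigutbe] → [wigudbe]
  1 Medial Vowel Deletion: [wigudbe] → [wgdbe]
  result: [wgdbe]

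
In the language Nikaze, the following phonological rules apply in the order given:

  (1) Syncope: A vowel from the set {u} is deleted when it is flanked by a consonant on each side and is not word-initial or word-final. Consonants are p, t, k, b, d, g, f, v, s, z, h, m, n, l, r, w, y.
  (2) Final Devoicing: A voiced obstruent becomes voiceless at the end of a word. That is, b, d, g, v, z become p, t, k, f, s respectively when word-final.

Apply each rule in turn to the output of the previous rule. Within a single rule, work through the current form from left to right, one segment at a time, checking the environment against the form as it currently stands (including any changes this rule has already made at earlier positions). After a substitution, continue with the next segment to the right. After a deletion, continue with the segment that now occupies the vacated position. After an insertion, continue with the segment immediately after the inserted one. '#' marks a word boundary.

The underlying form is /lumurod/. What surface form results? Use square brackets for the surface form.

[lmrot]

(1) Syncope: [lumurod] → [lmrod]
(2) Final Devoicing: [lmrod] → [lmrot]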